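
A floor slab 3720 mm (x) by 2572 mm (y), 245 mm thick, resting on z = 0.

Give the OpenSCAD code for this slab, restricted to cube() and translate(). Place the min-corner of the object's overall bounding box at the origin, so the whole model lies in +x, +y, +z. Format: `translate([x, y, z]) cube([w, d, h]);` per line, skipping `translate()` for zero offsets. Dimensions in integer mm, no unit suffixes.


cube([3720, 2572, 245]);


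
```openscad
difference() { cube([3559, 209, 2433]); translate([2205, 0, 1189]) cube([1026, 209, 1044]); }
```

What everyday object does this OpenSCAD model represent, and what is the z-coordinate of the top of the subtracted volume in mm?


A wall with a window opening. The window head height is 2233 mm.

A wall with a rectangular opening subtracted — a window. Sill at z = 1189, opening 1044 mm tall, so the head is at 1189 + 1044 = 2233 mm.


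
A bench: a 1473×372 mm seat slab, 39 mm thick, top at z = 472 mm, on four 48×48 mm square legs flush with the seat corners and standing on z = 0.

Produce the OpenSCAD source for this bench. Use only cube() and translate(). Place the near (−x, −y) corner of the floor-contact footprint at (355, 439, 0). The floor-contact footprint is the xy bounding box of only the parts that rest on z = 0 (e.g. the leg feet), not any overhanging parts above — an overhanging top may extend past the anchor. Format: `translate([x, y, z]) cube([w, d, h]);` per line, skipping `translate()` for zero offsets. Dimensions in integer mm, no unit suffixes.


translate([355, 439, 433]) cube([1473, 372, 39]);
translate([355, 439, 0]) cube([48, 48, 433]);
translate([355, 763, 0]) cube([48, 48, 433]);
translate([1780, 439, 0]) cube([48, 48, 433]);
translate([1780, 763, 0]) cube([48, 48, 433]);


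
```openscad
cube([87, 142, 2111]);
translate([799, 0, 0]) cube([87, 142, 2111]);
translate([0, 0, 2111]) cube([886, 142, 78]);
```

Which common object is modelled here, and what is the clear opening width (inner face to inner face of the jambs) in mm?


A door frame. The clear opening width is 712 mm.

Two 2111 mm tall posts with a header on top — a door frame. The left jamb is 87 mm wide at x = 0; the right jamb starts at x = 799. The clear opening is 799 − 87 = 712 mm.


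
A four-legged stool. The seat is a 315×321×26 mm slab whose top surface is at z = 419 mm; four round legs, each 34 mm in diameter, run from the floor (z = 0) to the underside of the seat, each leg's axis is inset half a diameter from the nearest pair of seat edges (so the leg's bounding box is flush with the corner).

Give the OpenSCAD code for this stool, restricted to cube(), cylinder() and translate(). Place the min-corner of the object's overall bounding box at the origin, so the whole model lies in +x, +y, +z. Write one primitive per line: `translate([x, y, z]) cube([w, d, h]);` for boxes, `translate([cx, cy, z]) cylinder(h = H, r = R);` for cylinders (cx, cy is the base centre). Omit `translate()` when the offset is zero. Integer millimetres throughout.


translate([0, 0, 393]) cube([315, 321, 26]);
translate([17, 17, 0]) cylinder(h = 393, r = 17);
translate([298, 17, 0]) cylinder(h = 393, r = 17);
translate([17, 304, 0]) cylinder(h = 393, r = 17);
translate([298, 304, 0]) cylinder(h = 393, r = 17);


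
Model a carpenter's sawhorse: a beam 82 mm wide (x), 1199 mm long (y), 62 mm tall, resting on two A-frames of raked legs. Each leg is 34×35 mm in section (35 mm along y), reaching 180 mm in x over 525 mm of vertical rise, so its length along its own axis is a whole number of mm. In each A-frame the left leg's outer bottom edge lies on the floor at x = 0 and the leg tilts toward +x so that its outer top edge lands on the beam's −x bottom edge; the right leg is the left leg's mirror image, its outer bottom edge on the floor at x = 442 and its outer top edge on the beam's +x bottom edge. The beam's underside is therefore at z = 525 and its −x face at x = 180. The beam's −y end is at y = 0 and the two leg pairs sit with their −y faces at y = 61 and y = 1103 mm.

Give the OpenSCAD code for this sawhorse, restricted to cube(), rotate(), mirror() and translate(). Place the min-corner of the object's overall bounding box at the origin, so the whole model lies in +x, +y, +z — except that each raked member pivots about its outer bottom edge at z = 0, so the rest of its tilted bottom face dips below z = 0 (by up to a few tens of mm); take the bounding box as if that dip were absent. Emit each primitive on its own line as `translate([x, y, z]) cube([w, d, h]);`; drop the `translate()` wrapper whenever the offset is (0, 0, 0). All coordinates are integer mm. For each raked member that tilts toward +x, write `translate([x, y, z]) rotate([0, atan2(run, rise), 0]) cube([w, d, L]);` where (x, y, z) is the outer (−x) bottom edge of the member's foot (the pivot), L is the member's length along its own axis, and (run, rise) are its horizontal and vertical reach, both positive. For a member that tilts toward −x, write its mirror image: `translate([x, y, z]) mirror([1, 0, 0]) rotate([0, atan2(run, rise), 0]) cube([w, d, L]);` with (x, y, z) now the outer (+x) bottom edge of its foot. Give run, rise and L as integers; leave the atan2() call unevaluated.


translate([180, 0, 525]) cube([82, 1199, 62]);
translate([0, 61, 0]) rotate([0, atan2(180, 525), 0]) cube([34, 35, 555]);
translate([442, 61, 0]) mirror([1, 0, 0]) rotate([0, atan2(180, 525), 0]) cube([34, 35, 555]);
translate([0, 1103, 0]) rotate([0, atan2(180, 525), 0]) cube([34, 35, 555]);
translate([442, 1103, 0]) mirror([1, 0, 0]) rotate([0, atan2(180, 525), 0]) cube([34, 35, 555]);


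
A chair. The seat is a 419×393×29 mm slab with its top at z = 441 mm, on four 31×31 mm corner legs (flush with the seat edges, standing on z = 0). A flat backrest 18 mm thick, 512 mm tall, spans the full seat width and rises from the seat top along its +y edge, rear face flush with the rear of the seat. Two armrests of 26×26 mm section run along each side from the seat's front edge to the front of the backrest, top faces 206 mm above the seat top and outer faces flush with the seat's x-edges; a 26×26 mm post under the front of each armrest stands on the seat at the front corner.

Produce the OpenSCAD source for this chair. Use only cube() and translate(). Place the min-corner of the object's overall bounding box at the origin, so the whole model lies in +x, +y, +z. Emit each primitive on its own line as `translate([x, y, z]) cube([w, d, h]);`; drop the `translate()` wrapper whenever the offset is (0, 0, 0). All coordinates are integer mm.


// leg_h = 441 - 29 = 412
// arm post h = 206 - 26 = 180
translate([0, 0, 412]) cube([419, 393, 29]);
cube([31, 31, 412]);
translate([388, 0, 0]) cube([31, 31, 412]);
translate([0, 362, 0]) cube([31, 31, 412]);
translate([388, 362, 0]) cube([31, 31, 412]);
translate([0, 375, 441]) cube([419, 18, 512]);
translate([0, 0, 621]) cube([26, 375, 26]);
translate([393, 0, 621]) cube([26, 375, 26]);
translate([0, 0, 441]) cube([26, 26, 180]);
translate([393, 0, 441]) cube([26, 26, 180]);


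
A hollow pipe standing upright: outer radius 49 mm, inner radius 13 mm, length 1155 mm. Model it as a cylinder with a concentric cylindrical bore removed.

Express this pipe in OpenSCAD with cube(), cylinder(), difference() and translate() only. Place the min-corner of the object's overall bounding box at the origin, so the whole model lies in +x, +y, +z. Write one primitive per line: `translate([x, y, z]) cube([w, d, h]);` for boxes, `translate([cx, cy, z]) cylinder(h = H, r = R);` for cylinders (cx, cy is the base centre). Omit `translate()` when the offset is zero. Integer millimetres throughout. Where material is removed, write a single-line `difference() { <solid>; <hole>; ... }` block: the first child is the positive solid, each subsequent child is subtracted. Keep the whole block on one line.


difference() { translate([49, 49, 0]) cylinder(h = 1155, r = 49); translate([49, 49, 0]) cylinder(h = 1155, r = 13); }


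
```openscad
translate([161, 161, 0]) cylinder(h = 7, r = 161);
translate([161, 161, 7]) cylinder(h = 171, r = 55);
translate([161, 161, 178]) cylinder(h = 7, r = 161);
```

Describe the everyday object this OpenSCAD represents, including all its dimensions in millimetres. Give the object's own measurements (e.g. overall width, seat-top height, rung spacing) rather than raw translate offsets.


A spool: two coaxial disc flanges of radius 161 mm and thickness 7 mm, joined by a core cylinder of radius 55 mm and height 171 mm. The lower flange rests on z = 0 and the three cylinders share a vertical axis.


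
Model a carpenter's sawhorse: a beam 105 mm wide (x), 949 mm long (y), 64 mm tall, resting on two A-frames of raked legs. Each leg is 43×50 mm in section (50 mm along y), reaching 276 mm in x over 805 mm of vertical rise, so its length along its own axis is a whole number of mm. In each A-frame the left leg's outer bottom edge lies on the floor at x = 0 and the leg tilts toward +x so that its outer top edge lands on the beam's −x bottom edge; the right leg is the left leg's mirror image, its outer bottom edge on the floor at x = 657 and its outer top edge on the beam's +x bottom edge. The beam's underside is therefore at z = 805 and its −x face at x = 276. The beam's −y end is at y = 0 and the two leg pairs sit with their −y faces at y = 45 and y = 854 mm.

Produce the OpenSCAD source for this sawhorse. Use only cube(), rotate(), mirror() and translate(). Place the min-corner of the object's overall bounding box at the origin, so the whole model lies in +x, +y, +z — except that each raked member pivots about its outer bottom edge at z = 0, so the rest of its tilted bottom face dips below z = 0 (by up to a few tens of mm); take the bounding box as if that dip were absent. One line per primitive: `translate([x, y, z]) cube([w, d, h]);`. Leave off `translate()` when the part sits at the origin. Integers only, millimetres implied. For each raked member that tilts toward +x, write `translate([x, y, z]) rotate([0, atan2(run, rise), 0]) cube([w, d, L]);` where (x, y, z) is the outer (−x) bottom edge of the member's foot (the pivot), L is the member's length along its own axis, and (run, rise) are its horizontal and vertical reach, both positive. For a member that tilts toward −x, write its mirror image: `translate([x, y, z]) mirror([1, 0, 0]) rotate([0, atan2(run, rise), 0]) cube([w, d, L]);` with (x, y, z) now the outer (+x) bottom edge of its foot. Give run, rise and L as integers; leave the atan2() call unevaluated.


translate([276, 0, 805]) cube([105, 949, 64]);
translate([0, 45, 0]) rotate([0, atan2(276, 805), 0]) cube([43, 50, 851]);
translate([657, 45, 0]) mirror([1, 0, 0]) rotate([0, atan2(276, 805), 0]) cube([43, 50, 851]);
translate([0, 854, 0]) rotate([0, atan2(276, 805), 0]) cube([43, 50, 851]);
translate([657, 854, 0]) mirror([1, 0, 0]) rotate([0, atan2(276, 805), 0]) cube([43, 50, 851]);


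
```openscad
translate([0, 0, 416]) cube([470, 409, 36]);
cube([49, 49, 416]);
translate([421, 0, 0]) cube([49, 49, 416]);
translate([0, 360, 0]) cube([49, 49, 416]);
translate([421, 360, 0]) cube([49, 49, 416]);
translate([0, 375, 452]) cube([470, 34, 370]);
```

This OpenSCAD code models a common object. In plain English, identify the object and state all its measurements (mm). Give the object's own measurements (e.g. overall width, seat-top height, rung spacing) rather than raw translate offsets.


A chair. The seat is a 470×409×36 mm slab with its top at z = 452 mm, on four 49×49 mm corner legs (flush with the seat edges, standing on z = 0). A flat backrest 34 mm thick, 370 mm tall, spans the full seat width and rises from the seat top along its +y edge, rear face flush with the rear of the seat.


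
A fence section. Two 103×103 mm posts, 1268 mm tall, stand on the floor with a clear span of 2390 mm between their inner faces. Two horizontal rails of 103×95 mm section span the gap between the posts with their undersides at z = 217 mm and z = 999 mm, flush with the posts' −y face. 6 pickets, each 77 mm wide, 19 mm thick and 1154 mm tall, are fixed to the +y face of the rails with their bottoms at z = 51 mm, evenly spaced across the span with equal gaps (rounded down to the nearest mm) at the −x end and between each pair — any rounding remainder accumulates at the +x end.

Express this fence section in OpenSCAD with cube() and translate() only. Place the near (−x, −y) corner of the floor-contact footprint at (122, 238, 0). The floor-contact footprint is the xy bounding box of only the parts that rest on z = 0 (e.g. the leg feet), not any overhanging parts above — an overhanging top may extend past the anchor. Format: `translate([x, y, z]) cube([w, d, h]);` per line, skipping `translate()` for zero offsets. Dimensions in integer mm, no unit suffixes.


translate([122, 238, 0]) cube([103, 103, 1268]);
translate([2615, 238, 0]) cube([103, 103, 1268]);
translate([225, 238, 217]) cube([2390, 103, 95]);
translate([225, 238, 999]) cube([2390, 103, 95]);
translate([500, 341, 51]) cube([77, 19, 1154]);
translate([852, 341, 51]) cube([77, 19, 1154]);
translate([1204, 341, 51]) cube([77, 19, 1154]);
translate([1556, 341, 51]) cube([77, 19, 1154]);
translate([1908, 341, 51]) cube([77, 19, 1154]);
translate([2260, 341, 51]) cube([77, 19, 1154]);


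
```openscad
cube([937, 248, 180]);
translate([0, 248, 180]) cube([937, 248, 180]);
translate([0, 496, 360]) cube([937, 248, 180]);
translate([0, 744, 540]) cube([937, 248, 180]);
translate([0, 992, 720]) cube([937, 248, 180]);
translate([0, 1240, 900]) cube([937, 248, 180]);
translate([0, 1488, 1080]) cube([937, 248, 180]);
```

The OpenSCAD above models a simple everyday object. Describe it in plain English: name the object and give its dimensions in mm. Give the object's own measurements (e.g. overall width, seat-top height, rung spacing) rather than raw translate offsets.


A straight staircase of 7 solid steps. Each step is 937 mm wide (x), 248 mm deep (y, the going) and 180 mm tall (the rise). The first step rests on the floor; each subsequent step sits one going further in +y and one rise higher in +z, directly behind and above the previous step with no overlap.


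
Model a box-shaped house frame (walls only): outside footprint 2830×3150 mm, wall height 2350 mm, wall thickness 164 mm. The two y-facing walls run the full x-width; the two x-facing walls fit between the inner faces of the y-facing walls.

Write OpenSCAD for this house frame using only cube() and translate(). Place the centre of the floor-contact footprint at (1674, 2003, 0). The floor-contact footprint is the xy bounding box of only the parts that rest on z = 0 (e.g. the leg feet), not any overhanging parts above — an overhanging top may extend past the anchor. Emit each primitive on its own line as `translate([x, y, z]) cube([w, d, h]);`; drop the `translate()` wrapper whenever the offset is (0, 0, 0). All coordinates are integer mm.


translate([259, 428, 0]) cube([2830, 164, 2350]);
translate([259, 3414, 0]) cube([2830, 164, 2350]);
translate([259, 592, 0]) cube([164, 2822, 2350]);
translate([2925, 592, 0]) cube([164, 2822, 2350]);


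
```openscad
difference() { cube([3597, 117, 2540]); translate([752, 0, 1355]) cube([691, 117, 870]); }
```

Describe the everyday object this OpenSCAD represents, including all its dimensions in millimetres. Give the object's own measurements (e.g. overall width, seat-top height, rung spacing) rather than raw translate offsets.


A wall 3597 mm long (x), 117 mm thick (y), 2540 mm tall, with a rectangular window opening cut through it. The opening is 691 mm wide and 870 mm tall; its sill is at z = 1355 mm and its near (−x) edge is 752 mm from the wall's −x end. The opening passes through the full wall thickness.


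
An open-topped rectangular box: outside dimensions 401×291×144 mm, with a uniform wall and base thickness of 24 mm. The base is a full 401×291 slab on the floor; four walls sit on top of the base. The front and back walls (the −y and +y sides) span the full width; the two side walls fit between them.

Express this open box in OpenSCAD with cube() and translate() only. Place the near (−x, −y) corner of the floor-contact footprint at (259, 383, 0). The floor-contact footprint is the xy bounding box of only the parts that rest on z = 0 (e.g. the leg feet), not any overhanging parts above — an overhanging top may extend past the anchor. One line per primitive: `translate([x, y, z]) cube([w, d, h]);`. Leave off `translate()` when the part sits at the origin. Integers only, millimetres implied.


translate([259, 383, 0]) cube([401, 291, 24]);
translate([259, 383, 24]) cube([401, 24, 120]);
translate([259, 650, 24]) cube([401, 24, 120]);
translate([259, 407, 24]) cube([24, 243, 120]);
translate([636, 407, 24]) cube([24, 243, 120]);


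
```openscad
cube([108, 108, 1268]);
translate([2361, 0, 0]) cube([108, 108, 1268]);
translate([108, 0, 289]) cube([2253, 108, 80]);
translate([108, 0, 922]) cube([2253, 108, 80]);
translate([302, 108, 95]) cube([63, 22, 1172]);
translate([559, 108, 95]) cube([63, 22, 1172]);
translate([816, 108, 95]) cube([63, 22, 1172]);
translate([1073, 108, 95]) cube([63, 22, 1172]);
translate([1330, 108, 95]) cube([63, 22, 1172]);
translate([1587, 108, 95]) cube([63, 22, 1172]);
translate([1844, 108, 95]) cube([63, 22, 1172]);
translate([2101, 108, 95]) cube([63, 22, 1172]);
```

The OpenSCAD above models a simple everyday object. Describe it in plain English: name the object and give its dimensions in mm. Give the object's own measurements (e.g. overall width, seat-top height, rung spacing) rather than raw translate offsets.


A fence section. Two 108×108 mm posts, 1268 mm tall, stand on the floor with a clear span of 2253 mm between their inner faces. Two horizontal rails of 108×80 mm section span the gap between the posts with their undersides at z = 289 mm and z = 922 mm, flush with the posts' −y face. 8 pickets, each 63 mm wide, 22 mm thick and 1172 mm tall, are fixed to the +y face of the rails with their bottoms at z = 95 mm, spaced across the span with a 194 mm gap after the −x post and between neighbouring pickets, with 197 mm left before the +x post.


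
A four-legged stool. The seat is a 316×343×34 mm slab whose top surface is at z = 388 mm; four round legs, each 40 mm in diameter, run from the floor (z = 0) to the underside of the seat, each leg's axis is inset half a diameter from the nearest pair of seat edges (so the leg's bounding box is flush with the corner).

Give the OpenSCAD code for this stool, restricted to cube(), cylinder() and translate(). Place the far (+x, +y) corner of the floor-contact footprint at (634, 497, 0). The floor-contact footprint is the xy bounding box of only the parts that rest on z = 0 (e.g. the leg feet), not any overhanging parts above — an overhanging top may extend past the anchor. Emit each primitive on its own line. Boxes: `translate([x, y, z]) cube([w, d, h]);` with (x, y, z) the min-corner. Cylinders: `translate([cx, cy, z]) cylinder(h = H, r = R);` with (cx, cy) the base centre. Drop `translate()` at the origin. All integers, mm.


// leg_h = 388 - 34 = 354
translate([318, 154, 354]) cube([316, 343, 34]);
translate([338, 174, 0]) cylinder(h = 354, r = 20);
translate([614, 174, 0]) cylinder(h = 354, r = 20);
translate([338, 477, 0]) cylinder(h = 354, r = 20);
translate([614, 477, 0]) cylinder(h = 354, r = 20);


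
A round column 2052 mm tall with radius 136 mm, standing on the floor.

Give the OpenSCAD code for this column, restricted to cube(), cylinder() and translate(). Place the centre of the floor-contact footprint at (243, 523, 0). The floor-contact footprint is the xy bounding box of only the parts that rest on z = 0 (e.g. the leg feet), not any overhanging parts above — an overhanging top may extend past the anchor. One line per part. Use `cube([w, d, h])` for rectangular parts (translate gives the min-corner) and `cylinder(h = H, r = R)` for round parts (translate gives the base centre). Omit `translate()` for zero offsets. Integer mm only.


translate([243, 523, 0]) cylinder(h = 2052, r = 136);


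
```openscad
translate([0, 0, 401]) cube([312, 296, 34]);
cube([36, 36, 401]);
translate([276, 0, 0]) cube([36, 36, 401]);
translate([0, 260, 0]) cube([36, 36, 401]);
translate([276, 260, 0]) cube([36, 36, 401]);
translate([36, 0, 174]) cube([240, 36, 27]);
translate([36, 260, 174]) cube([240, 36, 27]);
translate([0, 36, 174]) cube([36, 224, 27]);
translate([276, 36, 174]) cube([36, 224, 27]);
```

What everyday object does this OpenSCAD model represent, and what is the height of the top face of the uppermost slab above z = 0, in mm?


A stool. The seat height is 435 mm.

A 312×296×34 slab at z = 401 on four corner posts — a stool. The seat top is 401 + 34 = 435 mm.


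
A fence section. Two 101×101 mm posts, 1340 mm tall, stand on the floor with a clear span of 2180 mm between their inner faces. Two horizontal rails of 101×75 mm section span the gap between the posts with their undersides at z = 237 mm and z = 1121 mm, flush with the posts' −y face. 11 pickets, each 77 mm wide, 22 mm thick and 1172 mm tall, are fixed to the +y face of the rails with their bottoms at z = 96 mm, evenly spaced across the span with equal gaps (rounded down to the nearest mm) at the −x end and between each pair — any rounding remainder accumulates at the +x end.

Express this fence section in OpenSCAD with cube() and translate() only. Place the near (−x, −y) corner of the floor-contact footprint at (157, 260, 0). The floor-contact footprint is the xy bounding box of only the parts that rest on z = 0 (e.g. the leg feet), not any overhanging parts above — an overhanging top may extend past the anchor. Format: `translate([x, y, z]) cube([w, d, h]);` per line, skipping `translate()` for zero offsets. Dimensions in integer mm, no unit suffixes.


translate([157, 260, 0]) cube([101, 101, 1340]);
translate([2438, 260, 0]) cube([101, 101, 1340]);
translate([258, 260, 237]) cube([2180, 101, 75]);
translate([258, 260, 1121]) cube([2180, 101, 75]);
translate([369, 361, 96]) cube([77, 22, 1172]);
translate([557, 361, 96]) cube([77, 22, 1172]);
translate([745, 361, 96]) cube([77, 22, 1172]);
translate([933, 361, 96]) cube([77, 22, 1172]);
translate([1121, 361, 96]) cube([77, 22, 1172]);
translate([1309, 361, 96]) cube([77, 22, 1172]);
translate([1497, 361, 96]) cube([77, 22, 1172]);
translate([1685, 361, 96]) cube([77, 22, 1172]);
translate([1873, 361, 96]) cube([77, 22, 1172]);
translate([2061, 361, 96]) cube([77, 22, 1172]);
translate([2249, 361, 96]) cube([77, 22, 1172]);


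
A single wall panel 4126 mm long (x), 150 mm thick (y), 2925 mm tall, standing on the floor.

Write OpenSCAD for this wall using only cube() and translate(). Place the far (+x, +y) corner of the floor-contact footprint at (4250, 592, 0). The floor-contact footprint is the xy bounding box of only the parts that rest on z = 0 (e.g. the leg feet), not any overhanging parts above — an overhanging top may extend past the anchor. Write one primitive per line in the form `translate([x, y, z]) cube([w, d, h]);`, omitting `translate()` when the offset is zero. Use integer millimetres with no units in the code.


translate([124, 442, 0]) cube([4126, 150, 2925]);


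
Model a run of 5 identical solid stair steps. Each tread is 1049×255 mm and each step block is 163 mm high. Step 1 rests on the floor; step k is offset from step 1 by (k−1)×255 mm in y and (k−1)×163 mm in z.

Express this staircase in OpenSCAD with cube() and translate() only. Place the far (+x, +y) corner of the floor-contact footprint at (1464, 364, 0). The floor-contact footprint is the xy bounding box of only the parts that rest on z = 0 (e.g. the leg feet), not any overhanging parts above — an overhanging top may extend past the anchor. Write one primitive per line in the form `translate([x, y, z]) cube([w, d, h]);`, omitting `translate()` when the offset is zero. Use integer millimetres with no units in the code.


translate([415, 109, 0]) cube([1049, 255, 163]);
translate([415, 364, 163]) cube([1049, 255, 163]);
translate([415, 619, 326]) cube([1049, 255, 163]);
translate([415, 874, 489]) cube([1049, 255, 163]);
translate([415, 1129, 652]) cube([1049, 255, 163]);


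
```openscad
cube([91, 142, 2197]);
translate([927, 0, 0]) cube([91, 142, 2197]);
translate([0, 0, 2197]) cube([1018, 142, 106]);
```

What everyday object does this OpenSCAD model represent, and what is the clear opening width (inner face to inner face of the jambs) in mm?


A door frame. The clear opening width is 836 mm.

Two 2197 mm tall posts with a header on top — a door frame. The left jamb is 91 mm wide at x = 0; the right jamb starts at x = 927. The clear opening is 927 − 91 = 836 mm.


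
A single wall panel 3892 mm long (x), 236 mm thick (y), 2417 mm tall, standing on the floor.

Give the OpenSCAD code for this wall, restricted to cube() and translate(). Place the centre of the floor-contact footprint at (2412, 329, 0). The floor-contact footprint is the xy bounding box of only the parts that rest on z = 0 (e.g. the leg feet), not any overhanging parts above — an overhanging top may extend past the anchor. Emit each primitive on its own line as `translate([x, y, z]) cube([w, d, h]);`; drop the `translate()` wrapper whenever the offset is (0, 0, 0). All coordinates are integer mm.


translate([466, 211, 0]) cube([3892, 236, 2417]);


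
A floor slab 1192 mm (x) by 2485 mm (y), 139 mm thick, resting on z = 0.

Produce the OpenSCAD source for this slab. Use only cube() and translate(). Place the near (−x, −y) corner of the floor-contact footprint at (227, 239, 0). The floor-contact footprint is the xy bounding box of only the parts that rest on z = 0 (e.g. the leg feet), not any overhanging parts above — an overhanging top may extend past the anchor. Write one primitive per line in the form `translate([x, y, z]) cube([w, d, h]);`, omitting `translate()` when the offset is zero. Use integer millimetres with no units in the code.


translate([227, 239, 0]) cube([1192, 2485, 139]);


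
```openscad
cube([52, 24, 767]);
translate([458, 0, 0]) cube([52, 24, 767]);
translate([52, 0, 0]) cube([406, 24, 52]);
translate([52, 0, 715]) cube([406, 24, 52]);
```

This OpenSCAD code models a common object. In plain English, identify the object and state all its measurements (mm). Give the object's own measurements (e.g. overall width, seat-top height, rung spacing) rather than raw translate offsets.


A rectangular picture frame lying in the x–z plane (depth along y). The opening is 406 mm wide (x) by 663 mm tall (z), surrounded by a border 52 mm wide on all four sides. The frame is 24 mm deep and is made of two full-height vertical stiles with two horizontal rails fitted between them.


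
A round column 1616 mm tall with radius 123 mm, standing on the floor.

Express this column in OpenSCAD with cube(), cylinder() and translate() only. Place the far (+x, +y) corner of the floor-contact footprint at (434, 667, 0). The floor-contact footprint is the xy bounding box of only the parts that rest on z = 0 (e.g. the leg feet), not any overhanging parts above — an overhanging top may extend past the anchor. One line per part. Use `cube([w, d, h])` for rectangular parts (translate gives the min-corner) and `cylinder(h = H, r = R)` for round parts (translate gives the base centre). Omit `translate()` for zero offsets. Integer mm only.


translate([311, 544, 0]) cylinder(h = 1616, r = 123);


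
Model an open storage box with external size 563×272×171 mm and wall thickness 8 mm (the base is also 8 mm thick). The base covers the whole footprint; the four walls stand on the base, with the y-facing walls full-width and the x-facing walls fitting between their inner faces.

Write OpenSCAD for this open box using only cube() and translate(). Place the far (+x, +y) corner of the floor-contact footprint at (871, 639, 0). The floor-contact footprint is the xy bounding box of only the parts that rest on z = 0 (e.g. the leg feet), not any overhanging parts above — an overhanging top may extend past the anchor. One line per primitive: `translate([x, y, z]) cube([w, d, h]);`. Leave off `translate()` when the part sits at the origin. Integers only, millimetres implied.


translate([308, 367, 0]) cube([563, 272, 8]);
translate([308, 367, 8]) cube([563, 8, 163]);
translate([308, 631, 8]) cube([563, 8, 163]);
translate([308, 375, 8]) cube([8, 256, 163]);
translate([863, 375, 8]) cube([8, 256, 163]);


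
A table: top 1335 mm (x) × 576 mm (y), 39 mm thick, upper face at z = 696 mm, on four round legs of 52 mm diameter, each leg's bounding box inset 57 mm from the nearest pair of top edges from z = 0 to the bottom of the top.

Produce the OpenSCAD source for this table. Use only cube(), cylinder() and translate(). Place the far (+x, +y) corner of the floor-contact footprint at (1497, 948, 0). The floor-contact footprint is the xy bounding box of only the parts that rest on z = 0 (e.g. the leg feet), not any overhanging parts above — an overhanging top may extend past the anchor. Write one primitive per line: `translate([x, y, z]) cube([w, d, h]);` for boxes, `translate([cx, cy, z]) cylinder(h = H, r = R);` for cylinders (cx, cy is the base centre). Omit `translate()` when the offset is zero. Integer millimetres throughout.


translate([219, 429, 657]) cube([1335, 576, 39]);
translate([302, 512, 0]) cylinder(h = 657, r = 26);
translate([1471, 512, 0]) cylinder(h = 657, r = 26);
translate([302, 922, 0]) cylinder(h = 657, r = 26);
translate([1471, 922, 0]) cylinder(h = 657, r = 26);


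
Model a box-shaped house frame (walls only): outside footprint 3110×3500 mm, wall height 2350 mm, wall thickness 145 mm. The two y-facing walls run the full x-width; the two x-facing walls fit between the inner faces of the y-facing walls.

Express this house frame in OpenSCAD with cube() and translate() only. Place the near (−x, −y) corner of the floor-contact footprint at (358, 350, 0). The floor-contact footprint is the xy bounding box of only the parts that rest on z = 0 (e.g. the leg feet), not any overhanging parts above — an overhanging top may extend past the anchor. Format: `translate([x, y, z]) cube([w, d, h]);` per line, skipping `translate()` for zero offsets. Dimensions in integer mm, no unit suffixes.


translate([358, 350, 0]) cube([3110, 145, 2350]);
translate([358, 3705, 0]) cube([3110, 145, 2350]);
translate([358, 495, 0]) cube([145, 3210, 2350]);
translate([3323, 495, 0]) cube([145, 3210, 2350]);


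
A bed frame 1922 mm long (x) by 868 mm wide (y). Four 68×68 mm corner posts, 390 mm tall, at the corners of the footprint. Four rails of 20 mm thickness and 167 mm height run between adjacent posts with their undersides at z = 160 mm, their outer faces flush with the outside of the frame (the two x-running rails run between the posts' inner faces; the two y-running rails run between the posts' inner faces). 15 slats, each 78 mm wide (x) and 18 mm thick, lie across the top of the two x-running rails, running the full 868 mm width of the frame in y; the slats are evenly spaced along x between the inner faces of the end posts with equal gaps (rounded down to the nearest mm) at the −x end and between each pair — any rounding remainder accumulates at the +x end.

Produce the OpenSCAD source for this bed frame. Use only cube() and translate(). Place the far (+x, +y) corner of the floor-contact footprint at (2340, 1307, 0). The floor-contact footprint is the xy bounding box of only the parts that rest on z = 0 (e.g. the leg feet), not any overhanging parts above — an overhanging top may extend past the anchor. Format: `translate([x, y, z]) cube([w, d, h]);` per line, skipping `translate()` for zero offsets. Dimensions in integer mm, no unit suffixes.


translate([418, 439, 0]) cube([68, 68, 390]);
translate([418, 1239, 0]) cube([68, 68, 390]);
translate([2272, 439, 0]) cube([68, 68, 390]);
translate([2272, 1239, 0]) cube([68, 68, 390]);
translate([486, 439, 160]) cube([1786, 20, 167]);
translate([486, 1287, 160]) cube([1786, 20, 167]);
translate([418, 507, 160]) cube([20, 732, 167]);
translate([2320, 507, 160]) cube([20, 732, 167]);
translate([524, 439, 327]) cube([78, 868, 18]);
translate([640, 439, 327]) cube([78, 868, 18]);
translate([756, 439, 327]) cube([78, 868, 18]);
translate([872, 439, 327]) cube([78, 868, 18]);
translate([988, 439, 327]) cube([78, 868, 18]);
translate([1104, 439, 327]) cube([78, 868, 18]);
translate([1220, 439, 327]) cube([78, 868, 18]);
translate([1336, 439, 327]) cube([78, 868, 18]);
translate([1452, 439, 327]) cube([78, 868, 18]);
translate([1568, 439, 327]) cube([78, 868, 18]);
translate([1684, 439, 327]) cube([78, 868, 18]);
translate([1800, 439, 327]) cube([78, 868, 18]);
translate([1916, 439, 327]) cube([78, 868, 18]);
translate([2032, 439, 327]) cube([78, 868, 18]);
translate([2148, 439, 327]) cube([78, 868, 18]);


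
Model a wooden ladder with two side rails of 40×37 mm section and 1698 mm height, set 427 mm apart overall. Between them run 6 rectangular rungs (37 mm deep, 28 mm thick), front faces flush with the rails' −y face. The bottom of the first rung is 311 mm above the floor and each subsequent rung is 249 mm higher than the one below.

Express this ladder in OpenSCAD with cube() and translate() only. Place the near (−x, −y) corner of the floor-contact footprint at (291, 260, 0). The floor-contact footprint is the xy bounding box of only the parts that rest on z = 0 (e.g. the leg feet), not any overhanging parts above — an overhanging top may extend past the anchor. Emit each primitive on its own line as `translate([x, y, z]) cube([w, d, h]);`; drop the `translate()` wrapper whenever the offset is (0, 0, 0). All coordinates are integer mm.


translate([291, 260, 0]) cube([40, 37, 1698]);
translate([678, 260, 0]) cube([40, 37, 1698]);
translate([331, 260, 311]) cube([347, 37, 28]);
translate([331, 260, 560]) cube([347, 37, 28]);
translate([331, 260, 809]) cube([347, 37, 28]);
translate([331, 260, 1058]) cube([347, 37, 28]);
translate([331, 260, 1307]) cube([347, 37, 28]);
translate([331, 260, 1556]) cube([347, 37, 28]);


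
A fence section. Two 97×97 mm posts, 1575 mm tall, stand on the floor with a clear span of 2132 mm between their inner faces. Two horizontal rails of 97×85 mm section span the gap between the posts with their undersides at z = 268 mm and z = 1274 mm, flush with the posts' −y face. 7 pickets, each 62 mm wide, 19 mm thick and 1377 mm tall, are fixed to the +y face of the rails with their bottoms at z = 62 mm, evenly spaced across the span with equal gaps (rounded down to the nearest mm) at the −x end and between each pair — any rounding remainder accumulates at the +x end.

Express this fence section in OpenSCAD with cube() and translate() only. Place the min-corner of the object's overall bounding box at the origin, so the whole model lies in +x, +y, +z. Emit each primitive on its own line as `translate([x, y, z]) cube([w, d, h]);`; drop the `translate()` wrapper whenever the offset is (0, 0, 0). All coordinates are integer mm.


cube([97, 97, 1575]);
translate([2229, 0, 0]) cube([97, 97, 1575]);
translate([97, 0, 268]) cube([2132, 97, 85]);
translate([97, 0, 1274]) cube([2132, 97, 85]);
translate([309, 97, 62]) cube([62, 19, 1377]);
translate([583, 97, 62]) cube([62, 19, 1377]);
translate([857, 97, 62]) cube([62, 19, 1377]);
translate([1131, 97, 62]) cube([62, 19, 1377]);
translate([1405, 97, 62]) cube([62, 19, 1377]);
translate([1679, 97, 62]) cube([62, 19, 1377]);
translate([1953, 97, 62]) cube([62, 19, 1377]);


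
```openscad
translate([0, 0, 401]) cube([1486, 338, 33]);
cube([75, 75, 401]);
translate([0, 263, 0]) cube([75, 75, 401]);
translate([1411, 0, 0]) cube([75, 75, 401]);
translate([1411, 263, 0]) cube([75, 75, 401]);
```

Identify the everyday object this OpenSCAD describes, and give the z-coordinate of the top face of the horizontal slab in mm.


A bench. The seat-top height is 434 mm.

A long slab on four corner posts — a bench. The slab sits at z = 401 with thickness 33, so the top is 401 + 33 = 434 mm.


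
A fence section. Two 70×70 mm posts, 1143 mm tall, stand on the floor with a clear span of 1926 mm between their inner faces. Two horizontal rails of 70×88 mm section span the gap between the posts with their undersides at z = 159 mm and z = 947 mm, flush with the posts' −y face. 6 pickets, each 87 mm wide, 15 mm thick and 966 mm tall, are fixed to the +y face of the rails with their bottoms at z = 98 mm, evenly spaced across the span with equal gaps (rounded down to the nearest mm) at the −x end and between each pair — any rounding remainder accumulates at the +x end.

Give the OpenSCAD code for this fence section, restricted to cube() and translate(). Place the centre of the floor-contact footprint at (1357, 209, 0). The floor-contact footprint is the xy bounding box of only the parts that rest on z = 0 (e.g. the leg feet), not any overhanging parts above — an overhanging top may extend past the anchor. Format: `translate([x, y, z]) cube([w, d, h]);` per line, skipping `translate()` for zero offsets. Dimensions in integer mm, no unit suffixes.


translate([324, 174, 0]) cube([70, 70, 1143]);
translate([2320, 174, 0]) cube([70, 70, 1143]);
translate([394, 174, 159]) cube([1926, 70, 88]);
translate([394, 174, 947]) cube([1926, 70, 88]);
translate([594, 244, 98]) cube([87, 15, 966]);
translate([881, 244, 98]) cube([87, 15, 966]);
translate([1168, 244, 98]) cube([87, 15, 966]);
translate([1455, 244, 98]) cube([87, 15, 966]);
translate([1742, 244, 98]) cube([87, 15, 966]);
translate([2029, 244, 98]) cube([87, 15, 966]);


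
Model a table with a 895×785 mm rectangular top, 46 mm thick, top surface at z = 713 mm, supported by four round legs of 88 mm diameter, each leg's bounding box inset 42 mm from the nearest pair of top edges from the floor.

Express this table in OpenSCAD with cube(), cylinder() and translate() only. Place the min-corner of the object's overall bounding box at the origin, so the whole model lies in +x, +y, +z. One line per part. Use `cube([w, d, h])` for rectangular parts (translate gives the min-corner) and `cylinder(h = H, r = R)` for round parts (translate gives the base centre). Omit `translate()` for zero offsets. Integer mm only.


// leg_h = 713 - 46 = 667
translate([0, 0, 667]) cube([895, 785, 46]);
translate([86, 86, 0]) cylinder(h = 667, r = 44);
translate([809, 86, 0]) cylinder(h = 667, r = 44);
translate([86, 699, 0]) cylinder(h = 667, r = 44);
translate([809, 699, 0]) cylinder(h = 667, r = 44);


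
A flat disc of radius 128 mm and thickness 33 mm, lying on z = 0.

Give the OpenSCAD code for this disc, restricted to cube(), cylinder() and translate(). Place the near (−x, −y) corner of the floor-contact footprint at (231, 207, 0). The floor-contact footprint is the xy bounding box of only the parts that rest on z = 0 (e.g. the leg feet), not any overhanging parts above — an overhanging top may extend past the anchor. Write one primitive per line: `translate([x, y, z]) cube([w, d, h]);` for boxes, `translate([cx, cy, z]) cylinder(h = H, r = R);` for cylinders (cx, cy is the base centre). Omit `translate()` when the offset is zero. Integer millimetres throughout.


translate([359, 335, 0]) cylinder(h = 33, r = 128);


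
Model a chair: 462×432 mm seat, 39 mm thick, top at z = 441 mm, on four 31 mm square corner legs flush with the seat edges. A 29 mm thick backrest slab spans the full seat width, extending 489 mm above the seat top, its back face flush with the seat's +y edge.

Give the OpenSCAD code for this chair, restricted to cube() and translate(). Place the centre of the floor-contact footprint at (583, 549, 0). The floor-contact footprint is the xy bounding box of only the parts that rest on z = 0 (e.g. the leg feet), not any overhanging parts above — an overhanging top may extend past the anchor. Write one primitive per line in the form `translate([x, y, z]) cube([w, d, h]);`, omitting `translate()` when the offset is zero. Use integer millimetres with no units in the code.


// leg_h = 441 - 39 = 402
translate([352, 333, 402]) cube([462, 432, 39]);
translate([352, 333, 0]) cube([31, 31, 402]);
translate([783, 333, 0]) cube([31, 31, 402]);
translate([352, 734, 0]) cube([31, 31, 402]);
translate([783, 734, 0]) cube([31, 31, 402]);
translate([352, 736, 441]) cube([462, 29, 489]);
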